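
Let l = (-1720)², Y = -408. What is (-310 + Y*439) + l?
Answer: 2778978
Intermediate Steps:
l = 2958400
(-310 + Y*439) + l = (-310 - 408*439) + 2958400 = (-310 - 179112) + 2958400 = -179422 + 2958400 = 2778978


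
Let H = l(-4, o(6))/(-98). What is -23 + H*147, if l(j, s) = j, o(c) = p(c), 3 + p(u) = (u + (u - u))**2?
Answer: -17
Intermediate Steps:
p(u) = -3 + u**2 (p(u) = -3 + (u + (u - u))**2 = -3 + (u + 0)**2 = -3 + u**2)
o(c) = -3 + c**2
H = 2/49 (H = -4/(-98) = -4*(-1/98) = 2/49 ≈ 0.040816)
-23 + H*147 = -23 + (2/49)*147 = -23 + 6 = -17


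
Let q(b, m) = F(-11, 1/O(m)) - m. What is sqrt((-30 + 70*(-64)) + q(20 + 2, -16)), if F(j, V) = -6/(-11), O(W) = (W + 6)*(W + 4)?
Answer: 6*I*sqrt(15103)/11 ≈ 67.033*I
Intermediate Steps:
O(W) = (4 + W)*(6 + W) (O(W) = (6 + W)*(4 + W) = (4 + W)*(6 + W))
F(j, V) = 6/11 (F(j, V) = -6*(-1/11) = 6/11)
q(b, m) = 6/11 - m
sqrt((-30 + 70*(-64)) + q(20 + 2, -16)) = sqrt((-30 + 70*(-64)) + (6/11 - 1*(-16))) = sqrt((-30 - 4480) + (6/11 + 16)) = sqrt(-4510 + 182/11) = sqrt(-49428/11) = 6*I*sqrt(15103)/11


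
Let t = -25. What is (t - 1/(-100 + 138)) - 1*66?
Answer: -3459/38 ≈ -91.026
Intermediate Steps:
(t - 1/(-100 + 138)) - 1*66 = (-25 - 1/(-100 + 138)) - 1*66 = (-25 - 1/38) - 66 = -951/38 - 66 = -3459/38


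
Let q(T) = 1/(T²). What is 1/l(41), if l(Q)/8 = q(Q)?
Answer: 1681/8 ≈ 210.13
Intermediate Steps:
q(T) = T⁻²
l(Q) = 8/Q²
1/l(41) = 1/(8/41²) = 1/(8*(1/1681)) = 1/(8/1681) = 1681/8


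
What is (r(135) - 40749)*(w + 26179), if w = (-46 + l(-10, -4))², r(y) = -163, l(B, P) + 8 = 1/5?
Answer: -29736314432/25 ≈ -1.1895e+9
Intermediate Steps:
l(B, P) = -39/5 (l(B, P) = -8 + 1/5 = -8 + ⅕ = -39/5)
w = 72361/25 (w = (-46 - 39/5)² = (-269/5)² = 72361/25 ≈ 2894.4)
(r(135) - 40749)*(w + 26179) = (-163 - 40749)*(72361/25 + 26179) = -40912*726836/25 = -29736314432/25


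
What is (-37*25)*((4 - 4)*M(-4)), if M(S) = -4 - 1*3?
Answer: 0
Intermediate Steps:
M(S) = -7 (M(S) = -4 - 3 = -7)
(-37*25)*((4 - 4)*M(-4)) = (-37*25)*((4 - 4)*(-7)) = -0*(-7) = -925*0 = 0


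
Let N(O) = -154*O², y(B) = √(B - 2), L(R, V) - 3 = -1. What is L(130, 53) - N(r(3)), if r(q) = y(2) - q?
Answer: 1388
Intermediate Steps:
L(R, V) = 2 (L(R, V) = 3 - 1 = 2)
y(B) = √(-2 + B)
r(q) = -q (r(q) = √(-2 + 2) - q = √0 - q = 0 - q = -q)
L(130, 53) - N(r(3)) = 2 - (-154)*(-1*3)² = 2 - (-154)*(-3)² = 2 - (-154)*9 = 2 - 1*(-1386) = 2 + 1386 = 1388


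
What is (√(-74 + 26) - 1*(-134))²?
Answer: 17908 + 1072*I*√3 ≈ 17908.0 + 1856.8*I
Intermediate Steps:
(√(-74 + 26) - 1*(-134))² = (√(-48) + 134)² = (4*I*√3 + 134)² = (134 + 4*I*√3)²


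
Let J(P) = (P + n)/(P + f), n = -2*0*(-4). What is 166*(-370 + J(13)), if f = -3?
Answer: -306021/5 ≈ -61204.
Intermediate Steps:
n = 0 (n = 0*(-4) = 0)
J(P) = P/(-3 + P) (J(P) = (P + 0)/(P - 3) = P/(-3 + P))
166*(-370 + J(13)) = 166*(-370 + 13/(-3 + 13)) = 166*(-370 + 13/10) = 166*(-3687/10) = -306021/5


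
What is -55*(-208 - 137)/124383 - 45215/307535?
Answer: 14099952/2550141727 ≈ 0.0055291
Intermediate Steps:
-55*(-208 - 137)/124383 - 45215/307535 = -55*(-345)*(1/124383) - 45215*1/307535 = 18975*(1/124383) - 9043/61507 = 6325/41461 - 9043/61507 = 14099952/2550141727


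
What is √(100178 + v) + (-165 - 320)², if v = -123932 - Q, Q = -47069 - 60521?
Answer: 235225 + 2*√20959 ≈ 2.3551e+5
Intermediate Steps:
Q = -107590
v = -16342 (v = -123932 - 1*(-107590) = -123932 + 107590 = -16342)
√(100178 + v) + (-165 - 320)² = √(100178 - 16342) + (-165 - 320)² = √83836 + (-485)² = 2*√20959 + 235225 = 235225 + 2*√20959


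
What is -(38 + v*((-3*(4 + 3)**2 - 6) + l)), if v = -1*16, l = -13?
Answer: -2694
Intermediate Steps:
v = -16
-(38 + v*((-3*(4 + 3)**2 - 6) + l)) = -(38 - 16*((-3*(4 + 3)**2 - 6) - 13)) = -(38 - 16*((-3*7**2 - 6) - 13)) = -(38 - 16*((-3*49 - 6) - 13)) = -(38 - 16*((-147 - 6) - 13)) = -(38 - 16*(-153 - 13)) = -(38 - 16*(-166)) = -(38 + 2656) = -1*2694 = -2694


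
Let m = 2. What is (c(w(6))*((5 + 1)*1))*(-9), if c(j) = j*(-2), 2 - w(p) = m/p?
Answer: 180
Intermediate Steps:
w(p) = 2 - 2/p
c(j) = -2*j
(c(w(6))*((5 + 1)*1))*(-9) = ((-2*(2 - 2/6))*((5 + 1)*1))*(-9) = ((-2*(2 - 2*⅙))*(6*1))*(-9) = (-2*(2 - ⅓)*6)*(-9) = (-2*5/3*6)*(-9) = -10/3*6*(-9) = -20*(-9) = 180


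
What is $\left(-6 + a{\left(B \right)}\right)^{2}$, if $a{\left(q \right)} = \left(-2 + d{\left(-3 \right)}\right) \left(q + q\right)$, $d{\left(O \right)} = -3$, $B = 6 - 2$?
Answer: $2116$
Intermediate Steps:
$B = 4$ ($B = 6 - 2 = 4$)
$a{\left(q \right)} = - 10 q$ ($a{\left(q \right)} = \left(-2 - 3\right) \left(q + q\right) = - 5 \cdot 2 q = - 10 q$)
$\left(-6 + a{\left(B \right)}\right)^{2} = \left(-6 - 40\right)^{2} = \left(-46\right)^{2} = 2116$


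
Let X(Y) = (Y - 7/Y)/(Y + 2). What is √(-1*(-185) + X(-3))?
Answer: √1671/3 ≈ 13.626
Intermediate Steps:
X(Y) = (Y - 7/Y)/(2 + Y)
√(-1*(-185) + X(-3)) = √(-1*(-185) + (-7 + (-3)²)/((-3)*(2 - 3))) = √(185 - ⅓*(-7 + 9)/(-1)) = √(185 - ⅓*(-1)*2) = √(185 + ⅔) = √(557/3) = √1671/3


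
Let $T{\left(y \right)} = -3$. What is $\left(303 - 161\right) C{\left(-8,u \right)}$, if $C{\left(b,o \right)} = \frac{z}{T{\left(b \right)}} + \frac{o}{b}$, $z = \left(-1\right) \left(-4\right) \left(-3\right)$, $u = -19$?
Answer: $\frac{3621}{4} \approx 905.25$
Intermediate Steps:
$z = -12$ ($z = 4 \left(-3\right) = -12$)
$C{\left(b,o \right)} = 4 + \frac{o}{b}$ ($C{\left(b,o \right)} = - \frac{12}{-3} + \frac{o}{b} = \left(-12\right) \left(- \frac{1}{3}\right) + \frac{o}{b} = 4 + \frac{o}{b}$)
$\left(303 - 161\right) C{\left(-8,u \right)} = \left(303 - 161\right) \left(4 - \frac{19}{-8}\right) = 142 \left(4 - - \frac{19}{8}\right) = 142 \left(4 + \frac{19}{8}\right) = 142 \cdot \frac{51}{8} = \frac{3621}{4}$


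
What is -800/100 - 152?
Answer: -160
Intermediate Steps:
-800/100 - 152 = -50*4/25 - 152 = -8 - 152 = -160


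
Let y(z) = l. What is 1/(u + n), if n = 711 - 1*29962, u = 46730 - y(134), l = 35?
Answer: 1/17444 ≈ 5.7326e-5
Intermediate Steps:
y(z) = 35
u = 46695 (u = 46730 - 1*35 = 46730 - 35 = 46695)
n = -29251 (n = 711 - 29962 = -29251)
1/(u + n) = 1/(46695 - 29251) = 1/17444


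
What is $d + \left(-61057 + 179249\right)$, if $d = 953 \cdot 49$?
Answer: $164889$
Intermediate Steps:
$d = 46697$
$d + \left(-61057 + 179249\right) = 46697 + \left(-61057 + 179249\right) = 46697 + 118192 = 164889$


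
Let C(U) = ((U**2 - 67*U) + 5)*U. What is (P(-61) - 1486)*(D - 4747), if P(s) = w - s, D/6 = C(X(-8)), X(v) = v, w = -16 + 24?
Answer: 47876179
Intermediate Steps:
w = 8
C(U) = U*(5 + U**2 - 67*U) (C(U) = (5 + U**2 - 67*U)*U = U*(5 + U**2 - 67*U))
D = -29040 (D = 6*(-8*(5 + (-8)**2 - 67*(-8))) = 6*(-8*(5 + 64 + 536)) = 6*(-8*605) = 6*(-4840) = -29040)
P(s) = 8 - s
(P(-61) - 1486)*(D - 4747) = ((8 - 1*(-61)) - 1486)*(-29040 - 4747) = ((8 + 61) - 1486)*(-33787) = (69 - 1486)*(-33787) = -1417*(-33787) = 47876179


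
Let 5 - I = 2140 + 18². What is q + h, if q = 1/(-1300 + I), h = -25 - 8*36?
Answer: -1176568/3759 ≈ -313.00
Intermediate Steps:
I = -2459 (I = 5 - (2140 + 18²) = 5 - (2140 + 324) = 5 - 1*2464 = 5 - 2464 = -2459)
h = -313 (h = -25 - 288 = -313)
q = -1/3759 (q = 1/(-1300 - 2459) = 1/(-3759) = -1/3759 ≈ -0.00026603)
q + h = -1/3759 - 313 = -1176568/3759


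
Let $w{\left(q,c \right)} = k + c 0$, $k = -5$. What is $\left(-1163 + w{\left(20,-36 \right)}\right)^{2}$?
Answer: $1364224$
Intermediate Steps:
$w{\left(q,c \right)} = -5$ ($w{\left(q,c \right)} = -5 + c 0 = -5 + 0 = -5$)
$\left(-1163 + w{\left(20,-36 \right)}\right)^{2} = \left(-1163 - 5\right)^{2} = \left(-1168\right)^{2} = 1364224$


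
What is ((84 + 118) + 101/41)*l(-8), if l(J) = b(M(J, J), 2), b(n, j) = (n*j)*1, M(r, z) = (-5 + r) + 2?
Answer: -184426/41 ≈ -4498.2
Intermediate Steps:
M(r, z) = -3 + r
b(n, j) = j*n (b(n, j) = (j*n)*1 = j*n)
l(J) = -6 + 2*J (l(J) = 2*(-3 + J) = -6 + 2*J)
((84 + 118) + 101/41)*l(-8) = ((84 + 118) + 101/41)*(-6 + 2*(-8)) = (202 + 101*(1/41))*(-6 - 16) = (202 + 101/41)*(-22) = (8383/41)*(-22) = -184426/41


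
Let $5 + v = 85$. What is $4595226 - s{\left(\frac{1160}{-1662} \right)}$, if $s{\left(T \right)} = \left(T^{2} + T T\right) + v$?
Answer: $\frac{3173227944106}{690561} \approx 4.5951 \cdot 10^{6}$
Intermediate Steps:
$v = 80$ ($v = -5 + 85 = 80$)
$s{\left(T \right)} = 80 + 2 T^{2}$ ($s{\left(T \right)} = \left(T^{2} + T T\right) + 80 = \left(T^{2} + T^{2}\right) + 80 = 2 T^{2} + 80 = 80 + 2 T^{2}$)
$4595226 - s{\left(\frac{1160}{-1662} \right)} = 4595226 - \left(80 + 2 \left(\frac{1160}{-1662}\right)^{2}\right) = 4595226 - \left(80 + 2 \left(1160 \left(- \frac{1}{1662}\right)\right)^{2}\right) = 4595226 - \left(80 + 2 \left(- \frac{580}{831}\right)^{2}\right) = 4595226 - \left(80 + 2 \cdot \frac{336400}{690561}\right) = 4595226 - \left(80 + \frac{672800}{690561}\right) = 4595226 - \frac{55917680}{690561} = \frac{3173227944106}{690561}$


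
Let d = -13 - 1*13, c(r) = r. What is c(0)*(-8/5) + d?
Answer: -26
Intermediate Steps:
d = -26 (d = -13 - 13 = -26)
c(0)*(-8/5) + d = 0*(-8/5) - 26 = 0 - 26 = -26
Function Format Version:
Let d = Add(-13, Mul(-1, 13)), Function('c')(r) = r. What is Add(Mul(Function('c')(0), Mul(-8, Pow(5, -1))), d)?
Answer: -26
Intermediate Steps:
d = -26 (d = Add(-13, -13) = -26)
Add(Mul(Function('c')(0), Mul(-8, Pow(5, -1))), d) = Add(Mul(0, Mul(-8, Pow(5, -1))), -26) = Add(Mul(0, Mul(-8, Rational(1, 5))), -26) = Add(Mul(0, Rational(-8, 5)), -26) = Add(0, -26) = -26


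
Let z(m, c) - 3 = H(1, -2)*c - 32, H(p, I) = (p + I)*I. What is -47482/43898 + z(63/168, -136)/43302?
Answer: -147805633/135776514 ≈ -1.0886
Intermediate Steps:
H(p, I) = I*(I + p) (H(p, I) = (I + p)*I = I*(I + p))
z(m, c) = -29 + 2*c (z(m, c) = 3 + ((-2*(-2 + 1))*c - 32) = 3 + ((-2*(-1))*c - 32) = 3 + (2*c - 32) = 3 + (-32 + 2*c) = -29 + 2*c)
-47482/43898 + z(63/168, -136)/43302 = -47482/43898 + (-29 + 2*(-136))/43302 = -47482*1/43898 + (-29 - 272)*(1/43302) = -23741/21949 - 301*1/43302 = -23741/21949 - 43/6186 = -147805633/135776514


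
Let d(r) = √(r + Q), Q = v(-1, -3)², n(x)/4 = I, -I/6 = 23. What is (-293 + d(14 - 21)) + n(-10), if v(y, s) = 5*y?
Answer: -845 + 3*√2 ≈ -840.76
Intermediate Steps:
I = -138 (I = -6*23 = -138)
n(x) = -552 (n(x) = 4*(-138) = -552)
Q = 25 (Q = (5*(-1))² = (-5)² = 25)
d(r) = √(25 + r) (d(r) = √(r + 25) = √(25 + r))
(-293 + d(14 - 21)) + n(-10) = (-293 + √(25 + (14 - 21))) - 552 = (-293 + √(25 - 7)) - 552 = (-293 + √18) - 552 = (-293 + 3*√2) - 552 = -845 + 3*√2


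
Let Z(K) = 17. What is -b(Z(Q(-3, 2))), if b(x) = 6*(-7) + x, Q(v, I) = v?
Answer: 25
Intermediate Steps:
b(x) = -42 + x
-b(Z(Q(-3, 2))) = -(-42 + 17) = -1*(-25) = 25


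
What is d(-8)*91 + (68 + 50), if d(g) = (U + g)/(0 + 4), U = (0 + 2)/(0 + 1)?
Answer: -37/2 ≈ -18.500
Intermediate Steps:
U = 2 (U = 2/1 = 2*1 = 2)
d(g) = ½ + g/4 (d(g) = (2 + g)/(0 + 4) = (2 + g)/4 = (2 + g)*(¼) = ½ + g/4)
d(-8)*91 + (68 + 50) = (½ + (¼)*(-8))*91 + (68 + 50) = (½ - 2)*91 + 118 = -3/2*91 + 118 = -273/2 + 118 = -37/2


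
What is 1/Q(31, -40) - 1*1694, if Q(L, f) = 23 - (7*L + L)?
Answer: -381151/225 ≈ -1694.0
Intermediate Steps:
Q(L, f) = 23 - 8*L
1/Q(31, -40) - 1*1694 = 1/(23 - 8*31) - 1*1694 = 1/(23 - 248) - 1694 = 1/(-225) - 1694 = -1/225 - 1694 = -381151/225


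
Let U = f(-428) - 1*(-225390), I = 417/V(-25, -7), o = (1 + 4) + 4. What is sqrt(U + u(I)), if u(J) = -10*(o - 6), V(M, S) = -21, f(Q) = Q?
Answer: 2*sqrt(56233) ≈ 474.27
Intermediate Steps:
o = 9 (o = 5 + 4 = 9)
I = -139/7 (I = 417/(-21) = 417*(-1/21) = -139/7 ≈ -19.857)
u(J) = -30 (u(J) = -10*(9 - 6) = -10*3 = -30)
U = 224962 (U = -428 - 1*(-225390) = -428 + 225390 = 224962)
sqrt(U + u(I)) = sqrt(224962 - 30) = sqrt(224932) = 2*sqrt(56233)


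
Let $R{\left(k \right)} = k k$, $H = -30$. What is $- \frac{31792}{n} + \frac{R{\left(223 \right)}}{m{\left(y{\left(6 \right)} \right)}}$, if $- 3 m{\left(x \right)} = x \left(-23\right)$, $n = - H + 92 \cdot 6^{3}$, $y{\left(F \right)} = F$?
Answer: $\frac{494122063}{457746} \approx 1079.5$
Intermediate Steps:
$R{\left(k \right)} = k^{2}$
$n = 19902$ ($n = \left(-1\right) \left(-30\right) + 92 \cdot 6^{3} = 30 + 92 \cdot 216 = 30 + 19872 = 19902$)
$m{\left(x \right)} = \frac{23 x}{3}$ ($m{\left(x \right)} = - \frac{x \left(-23\right)}{3} = - \frac{\left(-23\right) x}{3} = \frac{23 x}{3}$)
$- \frac{31792}{n} + \frac{R{\left(223 \right)}}{m{\left(y{\left(6 \right)} \right)}} = - \frac{31792}{19902} + \frac{223^{2}}{\frac{23}{3} \cdot 6} = \left(-31792\right) \frac{1}{19902} + \frac{49729}{46} = - \frac{15896}{9951} + 49729 \cdot \frac{1}{46} = - \frac{15896}{9951} + \frac{49729}{46} = \frac{494122063}{457746}$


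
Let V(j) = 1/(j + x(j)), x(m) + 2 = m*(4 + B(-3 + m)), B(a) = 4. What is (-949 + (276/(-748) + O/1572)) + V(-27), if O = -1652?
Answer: -17112663706/18005295 ≈ -950.42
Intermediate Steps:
x(m) = -2 + 8*m (x(m) = -2 + m*(4 + 4) = -2 + m*8 = -2 + 8*m)
V(j) = 1/(-2 + 9*j) (V(j) = 1/(j + (-2 + 8*j)) = 1/(-2 + 9*j))
(-949 + (276/(-748) + O/1572)) + V(-27) = (-949 + (276/(-748) - 1652/1572)) + 1/(-2 + 9*(-27)) = (-949 + (276*(-1/748) - 1652*1/1572)) + 1/(-2 - 243) = (-949 + (-69/187 - 413/393)) + 1/(-245) = (-949 - 104348/73491) - 1/245 = -69847307/73491 - 1/245 = -17112663706/18005295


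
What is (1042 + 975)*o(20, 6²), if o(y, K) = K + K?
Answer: 145224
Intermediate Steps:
o(y, K) = 2*K
(1042 + 975)*o(20, 6²) = (1042 + 975)*(2*6²) = 2017*(2*36) = 2017*72 = 145224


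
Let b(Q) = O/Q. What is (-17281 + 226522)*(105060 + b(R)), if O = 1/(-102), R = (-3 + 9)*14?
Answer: 20927682182671/952 ≈ 2.1983e+10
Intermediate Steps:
R = 84 (R = 6*14 = 84)
O = -1/102 ≈ -0.0098039
b(Q) = -1/(102*Q)
(-17281 + 226522)*(105060 + b(R)) = (-17281 + 226522)*(105060 - 1/102/84) = 209241*(105060 - 1/102*1/84) = 209241*(105060 - 1/8568) = 209241*(900154079/8568) = 20927682182671/952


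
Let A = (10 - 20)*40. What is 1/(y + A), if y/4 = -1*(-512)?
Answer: 1/1648 ≈ 0.00060680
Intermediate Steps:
A = -400 (A = -10*40 = -400)
y = 2048 (y = 4*(-1*(-512)) = 4*512 = 2048)
1/(y + A) = 1/(2048 - 400) = 1/1648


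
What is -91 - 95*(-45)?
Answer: 4184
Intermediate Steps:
-91 - 95*(-45) = -91 + 4275 = 4184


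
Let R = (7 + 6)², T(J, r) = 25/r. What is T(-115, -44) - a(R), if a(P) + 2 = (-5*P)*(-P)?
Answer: -6283357/44 ≈ -1.4280e+5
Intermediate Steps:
R = 169 (R = 13² = 169)
a(P) = -2 + 5*P² (a(P) = -2 + (-5*P)*(-P) = -2 + 5*P²)
T(-115, -44) - a(R) = 25/(-44) - (-2 + 5*169²) = 25*(-1/44) - (-2 + 5*28561) = -25/44 - (-2 + 142805) = -25/44 - 1*142803 = -25/44 - 142803 = -6283357/44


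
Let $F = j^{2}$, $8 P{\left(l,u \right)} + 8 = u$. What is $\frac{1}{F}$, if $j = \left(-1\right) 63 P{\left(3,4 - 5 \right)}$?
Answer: $\frac{64}{321489} \approx 0.00019907$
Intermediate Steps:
$P{\left(l,u \right)} = -1 + \frac{u}{8}$
$j = \frac{567}{8}$ ($j = \left(-1\right) 63 \left(-1 + \frac{4 - 5}{8}\right) = - 63 \left(-1 + \frac{1}{8} \left(-1\right)\right) = - 63 \left(-1 - \frac{1}{8}\right) = \left(-63\right) \left(- \frac{9}{8}\right) = \frac{567}{8} \approx 70.875$)
$F = \frac{321489}{64}$ ($F = \left(\frac{567}{8}\right)^{2} = \frac{321489}{64} \approx 5023.3$)
$\frac{1}{F} = \frac{1}{\frac{321489}{64}} = \frac{64}{321489}$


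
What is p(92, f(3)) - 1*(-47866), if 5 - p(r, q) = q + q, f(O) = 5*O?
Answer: 47841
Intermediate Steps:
p(r, q) = 5 - 2*q (p(r, q) = 5 - (q + q) = 5 - 2*q)
p(92, f(3)) - 1*(-47866) = (5 - 10*3) - 1*(-47866) = (5 - 2*15) + 47866 = (5 - 30) + 47866 = -25 + 47866 = 47841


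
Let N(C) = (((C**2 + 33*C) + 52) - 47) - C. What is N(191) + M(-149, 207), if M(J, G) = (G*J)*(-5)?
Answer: 196813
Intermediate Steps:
M(J, G) = -5*G*J
N(C) = 5 + C**2 + 32*C (N(C) = ((52 + C**2 + 33*C) - 47) - C = (5 + C**2 + 33*C) - C = 5 + C**2 + 32*C)
N(191) + M(-149, 207) = (5 + 191**2 + 32*191) - 5*207*(-149) = (5 + 36481 + 6112) + 154215 = 42598 + 154215 = 196813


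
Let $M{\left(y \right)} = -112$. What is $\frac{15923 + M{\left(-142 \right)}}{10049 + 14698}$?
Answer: $\frac{15811}{24747} \approx 0.63891$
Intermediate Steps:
$\frac{15923 + M{\left(-142 \right)}}{10049 + 14698} = \frac{15923 - 112}{10049 + 14698} = \frac{15811}{24747}$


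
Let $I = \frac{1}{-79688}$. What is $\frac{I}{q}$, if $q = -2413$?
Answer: $\frac{1}{192287144} \approx 5.2006 \cdot 10^{-9}$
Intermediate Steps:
$I = - \frac{1}{79688} \approx -1.2549 \cdot 10^{-5}$
$\frac{I}{q} = - \frac{1}{79688 \left(-2413\right)} = \left(- \frac{1}{79688}\right) \left(- \frac{1}{2413}\right) = \frac{1}{192287144}$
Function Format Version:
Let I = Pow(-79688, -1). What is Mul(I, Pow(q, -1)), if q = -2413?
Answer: Rational(1, 192287144) ≈ 5.2006e-9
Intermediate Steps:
I = Rational(-1, 79688) ≈ -1.2549e-5
Mul(I, Pow(q, -1)) = Mul(Rational(-1, 79688), Pow(-2413, -1)) = Mul(Rational(-1, 79688), Rational(-1, 2413)) = Rational(1, 192287144)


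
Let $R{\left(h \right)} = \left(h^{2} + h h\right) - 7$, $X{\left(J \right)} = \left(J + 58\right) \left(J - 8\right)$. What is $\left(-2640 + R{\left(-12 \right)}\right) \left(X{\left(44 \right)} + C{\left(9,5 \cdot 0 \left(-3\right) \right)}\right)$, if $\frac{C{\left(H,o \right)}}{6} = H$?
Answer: $-8789634$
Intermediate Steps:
$X{\left(J \right)} = \left(-8 + J\right) \left(58 + J\right)$ ($X{\left(J \right)} = \left(58 + J\right) \left(-8 + J\right) = \left(-8 + J\right) \left(58 + J\right)$)
$C{\left(H,o \right)} = 6 H$
$R{\left(h \right)} = -7 + 2 h^{2}$ ($R{\left(h \right)} = \left(h^{2} + h^{2}\right) - 7 = 2 h^{2} - 7 = -7 + 2 h^{2}$)
$\left(-2640 + R{\left(-12 \right)}\right) \left(X{\left(44 \right)} + C{\left(9,5 \cdot 0 \left(-3\right) \right)}\right) = \left(-2640 - \left(7 - 2 \left(-12\right)^{2}\right)\right) \left(\left(-464 + 44^{2} + 50 \cdot 44\right) + 6 \cdot 9\right) = \left(-2640 + \left(-7 + 2 \cdot 144\right)\right) \left(\left(-464 + 1936 + 2200\right) + 54\right) = \left(-2640 + \left(-7 + 288\right)\right) \left(3672 + 54\right) = \left(-2640 + 281\right) 3726 = \left(-2359\right) 3726 = -8789634$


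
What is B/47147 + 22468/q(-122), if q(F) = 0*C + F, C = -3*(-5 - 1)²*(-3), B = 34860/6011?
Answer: -3183720404918/17287437637 ≈ -184.16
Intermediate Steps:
B = 34860/6011 (B = 34860*(1/6011) = 34860/6011 ≈ 5.7994)
C = 324 (C = -3*(-6)²*(-3) = -3*36*(-3) = -108*(-3) = 324)
q(F) = F (q(F) = 0*324 + F = 0 + F = F)
B/47147 + 22468/q(-122) = (34860/6011)/47147 + 22468/(-122) = (34860/6011)*(1/47147) + 22468*(-1/122) = 34860/283400617 - 11234/61 = -3183720404918/17287437637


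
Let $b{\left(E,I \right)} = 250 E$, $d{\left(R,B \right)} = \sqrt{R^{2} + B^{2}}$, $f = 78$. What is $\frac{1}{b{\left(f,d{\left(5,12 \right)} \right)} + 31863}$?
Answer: $\frac{1}{51363} \approx 1.9469 \cdot 10^{-5}$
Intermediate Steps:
$d{\left(R,B \right)} = \sqrt{B^{2} + R^{2}}$
$\frac{1}{b{\left(f,d{\left(5,12 \right)} \right)} + 31863} = \frac{1}{250 \cdot 78 + 31863} = \frac{1}{19500 + 31863} = \frac{1}{51363}$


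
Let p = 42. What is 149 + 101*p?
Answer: 4391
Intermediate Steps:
149 + 101*p = 149 + 101*42 = 149 + 4242 = 4391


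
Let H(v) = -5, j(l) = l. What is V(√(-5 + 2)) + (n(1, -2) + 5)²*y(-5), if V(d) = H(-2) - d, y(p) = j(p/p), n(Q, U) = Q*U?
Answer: 4 - I*√3 ≈ 4.0 - 1.732*I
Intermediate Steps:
y(p) = 1 (y(p) = p/p = 1)
V(d) = -5 - d
V(√(-5 + 2)) + (n(1, -2) + 5)²*y(-5) = (-5 - √(-5 + 2)) + (1*(-2) + 5)²*1 = (-5 - √(-3)) + (-2 + 5)²*1 = (-5 - I*√3) + 3²*1 = (-5 - I*√3) + 9*1 = (-5 - I*√3) + 9 = 4 - I*√3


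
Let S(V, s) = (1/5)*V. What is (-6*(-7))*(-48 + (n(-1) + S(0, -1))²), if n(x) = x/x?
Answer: -1974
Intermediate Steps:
n(x) = 1
S(V, s) = V/5 (S(V, s) = (1*(⅕))*V = V/5)
(-6*(-7))*(-48 + (n(-1) + S(0, -1))²) = (-6*(-7))*(-48 + (1 + (⅕)*0)²) = 42*(-48 + (1 + 0)²) = 42*(-48 + 1²) = 42*(-48 + 1) = 42*(-47) = -1974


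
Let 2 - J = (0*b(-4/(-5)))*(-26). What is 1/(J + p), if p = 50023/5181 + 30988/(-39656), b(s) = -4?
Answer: 51364434/558519683 ≈ 0.091965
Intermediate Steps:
J = 2 (J = 2 - 0*(-4)*(-26) = 2 - 0*(-26) = 2 - 1*0 = 2 + 0 = 2)
p = 455790815/51364434 (p = 50023*(1/5181) + 30988*(-1/39656) = 50023/5181 - 7747/9914 = 455790815/51364434 ≈ 8.8737)
1/(J + p) = 1/(2 + 455790815/51364434) = 1/(558519683/51364434) = 51364434/558519683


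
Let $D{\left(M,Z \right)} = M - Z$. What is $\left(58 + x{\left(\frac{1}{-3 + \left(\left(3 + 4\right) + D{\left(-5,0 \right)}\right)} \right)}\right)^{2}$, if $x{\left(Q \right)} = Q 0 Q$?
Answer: $3364$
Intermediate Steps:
$x{\left(Q \right)} = 0$ ($x{\left(Q \right)} = 0 Q = 0$)
$\left(58 + x{\left(\frac{1}{-3 + \left(\left(3 + 4\right) + D{\left(-5,0 \right)}\right)} \right)}\right)^{2} = \left(58 + 0\right)^{2} = 58^{2} = 3364$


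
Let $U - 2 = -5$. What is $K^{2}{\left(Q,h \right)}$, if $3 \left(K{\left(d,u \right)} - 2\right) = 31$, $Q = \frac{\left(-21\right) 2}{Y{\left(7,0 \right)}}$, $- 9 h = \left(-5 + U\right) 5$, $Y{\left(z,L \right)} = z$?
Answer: $\frac{1369}{9} \approx 152.11$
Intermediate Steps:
$U = -3$ ($U = 2 - 5 = -3$)
$h = \frac{40}{9}$ ($h = - \frac{\left(-5 - 3\right) 5}{9} = - \frac{\left(-8\right) 5}{9} = \left(- \frac{1}{9}\right) \left(-40\right) = \frac{40}{9} \approx 4.4444$)
$Q = -6$ ($Q = \frac{\left(-21\right) 2}{7} = \left(-42\right) \frac{1}{7} = -6$)
$K{\left(d,u \right)} = \frac{37}{3}$ ($K{\left(d,u \right)} = 2 + \frac{1}{3} \cdot 31 = 2 + \frac{31}{3} = \frac{37}{3}$)
$K^{2}{\left(Q,h \right)} = \left(\frac{37}{3}\right)^{2} = \frac{1369}{9}$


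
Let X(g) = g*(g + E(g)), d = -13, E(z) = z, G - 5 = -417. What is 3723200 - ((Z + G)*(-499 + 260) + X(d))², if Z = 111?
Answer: -5220241529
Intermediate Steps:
G = -412 (G = 5 - 417 = -412)
X(g) = 2*g² (X(g) = g*(g + g) = g*(2*g) = 2*g²)
3723200 - ((Z + G)*(-499 + 260) + X(d))² = 3723200 - ((111 - 412)*(-499 + 260) + 2*(-13)²)² = 3723200 - (-301*(-239) + 2*169)² = 3723200 - (71939 + 338)² = 3723200 - 1*72277² = 3723200 - 1*5223964729 = 3723200 - 5223964729 = -5220241529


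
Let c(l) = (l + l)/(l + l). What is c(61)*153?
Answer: 153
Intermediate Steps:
c(l) = 1 (c(l) = (2*l)/((2*l)) = (2*l)*(1/(2*l)) = 1)
c(61)*153 = 1*153 = 153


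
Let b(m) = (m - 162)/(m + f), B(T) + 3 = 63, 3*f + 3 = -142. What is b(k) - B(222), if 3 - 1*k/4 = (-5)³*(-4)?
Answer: -360090/6109 ≈ -58.944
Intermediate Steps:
f = -145/3 (f = -1 + (⅓)*(-142) = -1 - 142/3 = -145/3 ≈ -48.333)
B(T) = 60 (B(T) = -3 + 63 = 60)
k = -1988 (k = 12 - 4*(-5)³*(-4) = 12 - (-500)*(-4) = 12 - 4*500 = 12 - 2000 = -1988)
b(m) = (-162 + m)/(-145/3 + m) (b(m) = (m - 162)/(m - 145/3) = (-162 + m)/(-145/3 + m))
b(k) - B(222) = 3*(-162 - 1988)/(-145 + 3*(-1988)) - 1*60 = 3*(-2150)/(-145 - 5964) - 60 = 3*(-2150)/(-6109) - 60 = 3*(-1/6109)*(-2150) - 60 = 6450/6109 - 60 = -360090/6109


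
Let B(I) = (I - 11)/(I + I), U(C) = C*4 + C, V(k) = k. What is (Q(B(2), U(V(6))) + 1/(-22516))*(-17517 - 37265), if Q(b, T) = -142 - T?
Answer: 8159890571/866 ≈ 9.4225e+6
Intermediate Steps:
U(C) = 5*C (U(C) = 4*C + C = 5*C)
B(I) = (-11 + I)/(2*I) (B(I) = (-11 + I)/((2*I)) = (-11 + I)*(1/(2*I)) = (-11 + I)/(2*I))
(Q(B(2), U(V(6))) + 1/(-22516))*(-17517 - 37265) = ((-142 - 5*6) + 1/(-22516))*(-17517 - 37265) = ((-142 - 1*30) - 1/22516)*(-54782) = ((-142 - 30) - 1/22516)*(-54782) = (-172 - 1/22516)*(-54782) = -3872753/22516*(-54782) = 8159890571/866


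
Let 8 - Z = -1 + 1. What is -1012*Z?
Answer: -8096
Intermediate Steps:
Z = 8 (Z = 8 - (-1 + 1) = 8 - 1*0 = 8 + 0 = 8)
-1012*Z = -1012*8 = -8096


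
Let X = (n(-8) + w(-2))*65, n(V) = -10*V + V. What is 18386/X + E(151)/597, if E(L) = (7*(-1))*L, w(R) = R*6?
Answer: 1142357/388050 ≈ 2.9438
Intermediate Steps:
w(R) = 6*R
n(V) = -9*V
E(L) = -7*L
X = 3900 (X = (-9*(-8) + 6*(-2))*65 = (72 - 12)*65 = 60*65 = 3900)
18386/X + E(151)/597 = 18386/3900 - 7*151/597 = 18386*(1/3900) - 1057*1/597 = 9193/1950 - 1057/597 = 1142357/388050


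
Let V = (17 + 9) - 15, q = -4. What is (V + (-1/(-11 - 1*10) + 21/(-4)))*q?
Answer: -487/21 ≈ -23.190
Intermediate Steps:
V = 11 (V = 26 - 15 = 11)
(V + (-1/(-11 - 1*10) + 21/(-4)))*q = (11 + (-1/(-11 - 1*10) + 21/(-4)))*(-4) = (11 + (-1/(-11 - 10) + 21*(-1/4)))*(-4) = (11 + (-1/(-21) - 21/4))*(-4) = (11 + (-1*(-1/21) - 21/4))*(-4) = (11 + (1/21 - 21/4))*(-4) = (11 - 437/84)*(-4) = (487/84)*(-4) = -487/21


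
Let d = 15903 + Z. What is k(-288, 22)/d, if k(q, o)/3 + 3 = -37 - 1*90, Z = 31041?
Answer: -65/7824 ≈ -0.0083078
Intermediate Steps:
d = 46944 (d = 15903 + 31041 = 46944)
k(q, o) = -390 (k(q, o) = -9 + 3*(-37 - 1*90) = -9 + 3*(-37 - 90) = -9 + 3*(-127) = -9 - 381 = -390)
k(-288, 22)/d = -390/46944 = -390*1/46944 = -65/7824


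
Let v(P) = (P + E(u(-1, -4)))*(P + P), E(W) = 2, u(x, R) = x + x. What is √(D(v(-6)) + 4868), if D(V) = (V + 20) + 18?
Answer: √4954 ≈ 70.385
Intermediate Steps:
u(x, R) = 2*x
v(P) = 2*P*(2 + P) (v(P) = (P + 2)*(P + P) = (2 + P)*(2*P) = 2*P*(2 + P))
D(V) = 38 + V (D(V) = (20 + V) + 18 = 38 + V)
√(D(v(-6)) + 4868) = √((38 + 2*(-6)*(2 - 6)) + 4868) = √((38 + 2*(-6)*(-4)) + 4868) = √((38 + 48) + 4868) = √(86 + 4868) = √4954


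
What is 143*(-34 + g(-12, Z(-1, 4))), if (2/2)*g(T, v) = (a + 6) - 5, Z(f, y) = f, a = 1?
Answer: -4576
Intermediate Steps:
g(T, v) = 2 (g(T, v) = (1 + 6) - 5 = 7 - 5 = 2)
143*(-34 + g(-12, Z(-1, 4))) = 143*(-34 + 2) = 143*(-32) = -4576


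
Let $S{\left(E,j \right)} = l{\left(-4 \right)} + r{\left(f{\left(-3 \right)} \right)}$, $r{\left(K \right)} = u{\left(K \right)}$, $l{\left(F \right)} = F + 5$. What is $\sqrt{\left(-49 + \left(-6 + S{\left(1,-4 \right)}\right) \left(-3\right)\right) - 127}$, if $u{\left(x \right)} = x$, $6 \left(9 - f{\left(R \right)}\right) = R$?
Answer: $\frac{i \sqrt{758}}{2} \approx 13.766 i$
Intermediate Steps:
$l{\left(F \right)} = 5 + F$
$f{\left(R \right)} = 9 - \frac{R}{6}$
$r{\left(K \right)} = K$
$S{\left(E,j \right)} = \frac{21}{2}$ ($S{\left(E,j \right)} = \left(5 - 4\right) + \left(9 - - \frac{1}{2}\right) = 1 + \left(9 + \frac{1}{2}\right) = 1 + \frac{19}{2} = \frac{21}{2}$)
$\sqrt{\left(-49 + \left(-6 + S{\left(1,-4 \right)}\right) \left(-3\right)\right) - 127} = \sqrt{\left(-49 + \left(-6 + \frac{21}{2}\right) \left(-3\right)\right) - 127} = \sqrt{\left(-49 + \frac{9}{2} \left(-3\right)\right) - 127} = \sqrt{\left(-49 - \frac{27}{2}\right) - 127} = \sqrt{- \frac{125}{2} - 127} = \sqrt{- \frac{379}{2}} = \frac{i \sqrt{758}}{2}$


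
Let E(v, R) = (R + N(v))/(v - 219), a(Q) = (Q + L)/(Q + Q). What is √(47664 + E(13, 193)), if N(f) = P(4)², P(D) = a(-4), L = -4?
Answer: √505657385/103 ≈ 218.32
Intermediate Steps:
a(Q) = (-4 + Q)/(2*Q) (a(Q) = (Q - 4)/(Q + Q) = (-4 + Q)/((2*Q)) = (-4 + Q)*(1/(2*Q)) = (-4 + Q)/(2*Q))
P(D) = 1 (P(D) = (½)*(-4 - 4)/(-4) = (½)*(-¼)*(-8) = 1)
N(f) = 1 (N(f) = 1² = 1)
E(v, R) = (1 + R)/(-219 + v) (E(v, R) = (R + 1)/(v - 219) = (1 + R)/(-219 + v))
√(47664 + E(13, 193)) = √(47664 + (1 + 193)/(-219 + 13)) = √(47664 + 194/(-206)) = √(47664 - 1/206*194) = √(47664 - 97/103) = √(4909295/103) = √505657385/103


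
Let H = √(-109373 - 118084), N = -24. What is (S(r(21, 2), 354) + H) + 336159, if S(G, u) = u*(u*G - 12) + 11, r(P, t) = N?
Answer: -2675662 + 3*I*√25273 ≈ -2.6757e+6 + 476.92*I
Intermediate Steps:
r(P, t) = -24
H = 3*I*√25273 (H = √(-227457) = 3*I*√25273 ≈ 476.92*I)
S(G, u) = 11 + u*(-12 + G*u) (S(G, u) = u*(G*u - 12) + 11 = u*(-12 + G*u) + 11 = 11 + u*(-12 + G*u))
(S(r(21, 2), 354) + H) + 336159 = ((11 - 12*354 - 24*354²) + 3*I*√25273) + 336159 = ((11 - 4248 - 24*125316) + 3*I*√25273) + 336159 = ((11 - 4248 - 3007584) + 3*I*√25273) + 336159 = (-3011821 + 3*I*√25273) + 336159 = -2675662 + 3*I*√25273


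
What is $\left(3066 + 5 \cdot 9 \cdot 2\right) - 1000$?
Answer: $2156$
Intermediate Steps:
$\left(3066 + 5 \cdot 9 \cdot 2\right) - 1000 = \left(3066 + 45 \cdot 2\right) - 1000 = \left(3066 + 90\right) - 1000 = 3156 - 1000 = 2156$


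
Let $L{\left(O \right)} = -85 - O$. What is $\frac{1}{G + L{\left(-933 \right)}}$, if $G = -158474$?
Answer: $- \frac{1}{157626} \approx -6.3441 \cdot 10^{-6}$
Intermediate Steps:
$\frac{1}{G + L{\left(-933 \right)}} = \frac{1}{-158474 - -848} = \frac{1}{-158474 + \left(-85 + 933\right)} = \frac{1}{-158474 + 848} = \frac{1}{-157626} = - \frac{1}{157626}$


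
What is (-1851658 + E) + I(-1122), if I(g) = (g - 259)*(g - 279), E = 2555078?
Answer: 2638201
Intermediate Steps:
I(g) = (-279 + g)*(-259 + g) (I(g) = (-259 + g)*(-279 + g) = (-279 + g)*(-259 + g))
(-1851658 + E) + I(-1122) = (-1851658 + 2555078) + (72261 + (-1122)² - 538*(-1122)) = 703420 + (72261 + 1258884 + 603636) = 703420 + 1934781 = 2638201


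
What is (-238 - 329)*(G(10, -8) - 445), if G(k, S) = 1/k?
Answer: 2522583/10 ≈ 2.5226e+5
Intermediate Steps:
(-238 - 329)*(G(10, -8) - 445) = (-238 - 329)*(1/10 - 445) = -567*(1/10 - 445) = -567*(-4449/10) = 2522583/10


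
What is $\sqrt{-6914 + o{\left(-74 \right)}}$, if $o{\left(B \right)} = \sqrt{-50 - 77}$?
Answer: $\sqrt{-6914 + i \sqrt{127}} \approx 0.0678 + 83.151 i$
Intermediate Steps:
$o{\left(B \right)} = i \sqrt{127}$ ($o{\left(B \right)} = \sqrt{-127} = i \sqrt{127}$)
$\sqrt{-6914 + o{\left(-74 \right)}} = \sqrt{-6914 + i \sqrt{127}}$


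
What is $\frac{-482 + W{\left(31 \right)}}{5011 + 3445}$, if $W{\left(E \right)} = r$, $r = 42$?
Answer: $- \frac{55}{1057} \approx -0.052034$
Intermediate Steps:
$W{\left(E \right)} = 42$
$\frac{-482 + W{\left(31 \right)}}{5011 + 3445} = \frac{-482 + 42}{5011 + 3445} = - \frac{440}{8456} = \left(-440\right) \frac{1}{8456} = - \frac{55}{1057}$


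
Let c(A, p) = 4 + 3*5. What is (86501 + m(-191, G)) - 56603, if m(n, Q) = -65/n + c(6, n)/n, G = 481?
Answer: 5710564/191 ≈ 29898.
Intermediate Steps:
c(A, p) = 19 (c(A, p) = 4 + 15 = 19)
m(n, Q) = -46/n (m(n, Q) = -65/n + 19/n = -46/n)
(86501 + m(-191, G)) - 56603 = (86501 - 46/(-191)) - 56603 = (86501 - 46*(-1/191)) - 56603 = (86501 + 46/191) - 56603 = 16521737/191 - 56603 = 5710564/191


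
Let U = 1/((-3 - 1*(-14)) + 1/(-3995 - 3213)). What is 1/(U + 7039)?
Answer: 79287/558108401 ≈ 0.00014206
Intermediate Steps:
U = 7208/79287 (U = 1/((-3 + 14) + 1/(-7208)) = 1/(11 - 1/7208) = 1/(79287/7208) = 7208/79287 ≈ 0.090910)
1/(U + 7039) = 1/(7208/79287 + 7039) = 1/(558108401/79287) = 79287/558108401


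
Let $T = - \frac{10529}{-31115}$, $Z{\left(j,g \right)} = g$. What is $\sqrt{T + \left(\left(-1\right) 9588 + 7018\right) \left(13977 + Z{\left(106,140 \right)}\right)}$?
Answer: $\frac{i \sqrt{716834773351335}}{4445} \approx 6023.3 i$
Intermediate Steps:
$T = \frac{10529}{31115}$ ($T = \left(-10529\right) \left(- \frac{1}{31115}\right) = \frac{10529}{31115} \approx 0.33839$)
$\sqrt{T + \left(\left(-1\right) 9588 + 7018\right) \left(13977 + Z{\left(106,140 \right)}\right)} = \sqrt{\frac{10529}{31115} + \left(\left(-1\right) 9588 + 7018\right) \left(13977 + 140\right)} = \sqrt{\frac{10529}{31115} + \left(-9588 + 7018\right) 14117} = \sqrt{\frac{10529}{31115} - 36280690} = \sqrt{- \frac{1128873658821}{31115}} = \frac{i \sqrt{716834773351335}}{4445}$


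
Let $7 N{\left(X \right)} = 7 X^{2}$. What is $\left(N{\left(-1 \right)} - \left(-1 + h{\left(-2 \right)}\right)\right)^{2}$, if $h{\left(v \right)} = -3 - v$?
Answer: $9$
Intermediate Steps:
$N{\left(X \right)} = X^{2}$ ($N{\left(X \right)} = \frac{7 X^{2}}{7} = X^{2}$)
$\left(N{\left(-1 \right)} - \left(-1 + h{\left(-2 \right)}\right)\right)^{2} = \left(\left(-1\right)^{2} + \left(1 - \left(-3 - -2\right)\right)\right)^{2} = \left(1 + \left(1 - \left(-3 + 2\right)\right)\right)^{2} = \left(1 + \left(1 - -1\right)\right)^{2} = \left(1 + \left(1 + 1\right)\right)^{2} = \left(1 + 2\right)^{2} = 3^{2} = 9$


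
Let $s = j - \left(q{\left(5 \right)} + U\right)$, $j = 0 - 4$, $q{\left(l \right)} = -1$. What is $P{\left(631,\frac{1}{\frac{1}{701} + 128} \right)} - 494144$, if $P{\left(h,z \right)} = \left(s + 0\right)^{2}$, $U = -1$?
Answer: $-494140$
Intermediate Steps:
$j = -4$
$s = -2$ ($s = -4 - \left(-1 - 1\right) = -4 - -2 = -4 + 2 = -2$)
$P{\left(h,z \right)} = 4$ ($P{\left(h,z \right)} = \left(-2 + 0\right)^{2} = \left(-2\right)^{2} = 4$)
$P{\left(631,\frac{1}{\frac{1}{701} + 128} \right)} - 494144 = 4 - 494144 = -494140$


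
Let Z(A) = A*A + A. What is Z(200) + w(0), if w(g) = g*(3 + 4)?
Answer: 40200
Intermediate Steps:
w(g) = 7*g (w(g) = g*7 = 7*g)
Z(A) = A + A² (Z(A) = A² + A = A + A²)
Z(200) + w(0) = 200*(1 + 200) + 7*0 = 200*201 + 0 = 40200 + 0 = 40200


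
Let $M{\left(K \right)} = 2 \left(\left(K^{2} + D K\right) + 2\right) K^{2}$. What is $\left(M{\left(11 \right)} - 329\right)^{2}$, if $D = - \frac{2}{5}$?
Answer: $\frac{20124543321}{25} \approx 8.0498 \cdot 10^{8}$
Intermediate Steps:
$D = - \frac{2}{5}$ ($D = \left(-2\right) \frac{1}{5} = - \frac{2}{5} \approx -0.4$)
$M{\left(K \right)} = K^{2} \left(4 + 2 K^{2} - \frac{4 K}{5}\right)$ ($M{\left(K \right)} = 2 \left(\left(K^{2} - \frac{2 K}{5}\right) + 2\right) K^{2} = 2 \left(2 + K^{2} - \frac{2 K}{5}\right) K^{2} = \left(4 + 2 K^{2} - \frac{4 K}{5}\right) K^{2} = K^{2} \left(4 + 2 K^{2} - \frac{4 K}{5}\right)$)
$\left(M{\left(11 \right)} - 329\right)^{2} = \left(11^{2} \left(4 + 2 \cdot 11^{2} - \frac{44}{5}\right) - 329\right)^{2} = \left(121 \left(4 + 2 \cdot 121 - \frac{44}{5}\right) - 329\right)^{2} = \left(121 \left(4 + 242 - \frac{44}{5}\right) - 329\right)^{2} = \left(121 \cdot \frac{1186}{5} - 329\right)^{2} = \left(\frac{143506}{5} - 329\right)^{2} = \left(\frac{141861}{5}\right)^{2} = \frac{20124543321}{25}$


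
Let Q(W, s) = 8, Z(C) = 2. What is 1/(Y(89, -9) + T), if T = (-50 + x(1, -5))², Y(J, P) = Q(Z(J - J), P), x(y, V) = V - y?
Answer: 1/3144 ≈ 0.00031807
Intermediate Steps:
Y(J, P) = 8
T = 3136 (T = (-50 + (-5 - 1*1))² = (-50 + (-5 - 1))² = (-50 - 6)² = (-56)² = 3136)
1/(Y(89, -9) + T) = 1/(8 + 3136) = 1/3144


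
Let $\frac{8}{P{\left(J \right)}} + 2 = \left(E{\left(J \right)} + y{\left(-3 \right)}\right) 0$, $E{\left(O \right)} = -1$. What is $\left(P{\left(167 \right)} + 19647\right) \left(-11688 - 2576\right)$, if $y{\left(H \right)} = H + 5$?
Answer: $-280187752$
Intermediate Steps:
$y{\left(H \right)} = 5 + H$
$P{\left(J \right)} = -4$ ($P{\left(J \right)} = \frac{8}{-2 + \left(-1 + \left(5 - 3\right)\right) 0} = \frac{8}{-2 + \left(-1 + 2\right) 0} = \frac{8}{-2 + 1 \cdot 0} = \frac{8}{-2 + 0} = \frac{8}{-2} = 8 \left(- \frac{1}{2}\right) = -4$)
$\left(P{\left(167 \right)} + 19647\right) \left(-11688 - 2576\right) = \left(-4 + 19647\right) \left(-11688 - 2576\right) = 19643 \left(-14264\right) = -280187752$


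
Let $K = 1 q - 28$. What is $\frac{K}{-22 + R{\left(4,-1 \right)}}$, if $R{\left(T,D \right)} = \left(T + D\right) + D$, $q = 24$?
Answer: $\frac{1}{5} \approx 0.2$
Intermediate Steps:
$R{\left(T,D \right)} = T + 2 D$ ($R{\left(T,D \right)} = \left(D + T\right) + D = T + 2 D$)
$K = -4$ ($K = 1 \cdot 24 - 28 = 24 - 28 = -4$)
$\frac{K}{-22 + R{\left(4,-1 \right)}} = - \frac{4}{-22 + \left(4 + 2 \left(-1\right)\right)} = - \frac{4}{-22 + \left(4 - 2\right)} = - \frac{4}{-22 + 2} = - \frac{4}{-20} = \left(-4\right) \left(- \frac{1}{20}\right) = \frac{1}{5}$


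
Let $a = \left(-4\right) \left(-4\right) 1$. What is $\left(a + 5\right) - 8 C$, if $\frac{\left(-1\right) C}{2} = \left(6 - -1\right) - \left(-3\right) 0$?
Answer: $133$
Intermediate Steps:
$a = 16$ ($a = 16 \cdot 1 = 16$)
$C = -14$ ($C = - 2 \left(\left(6 - -1\right) - \left(-3\right) 0\right) = - 2 \left(\left(6 + 1\right) - 0\right) = - 2 \left(7 + 0\right) = \left(-2\right) 7 = -14$)
$\left(a + 5\right) - 8 C = \left(16 + 5\right) - -112 = 21 + 112 = 133$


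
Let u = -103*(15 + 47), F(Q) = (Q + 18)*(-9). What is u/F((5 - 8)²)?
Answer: 6386/243 ≈ 26.280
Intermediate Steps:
F(Q) = -162 - 9*Q (F(Q) = (18 + Q)*(-9) = -162 - 9*Q)
u = -6386 (u = -103*62 = -6386)
u/F((5 - 8)²) = -6386/(-162 - 9*(5 - 8)²) = -6386/(-162 - 9*(-3)²) = -6386/(-162 - 9*9) = -6386/(-162 - 81) = -6386/(-243) = -6386*(-1/243) = 6386/243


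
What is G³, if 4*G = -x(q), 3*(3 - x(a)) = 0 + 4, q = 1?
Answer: -125/1728 ≈ -0.072338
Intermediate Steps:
x(a) = 5/3 (x(a) = 3 - (0 + 4)/3 = 3 - ⅓*4 = 3 - 4/3 = 5/3)
G = -5/12 (G = (-1*5/3)/4 = (¼)*(-5/3) = -5/12 ≈ -0.41667)
G³ = (-5/12)³ = -125/1728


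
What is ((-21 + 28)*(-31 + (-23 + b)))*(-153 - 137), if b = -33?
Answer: 176610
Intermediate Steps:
((-21 + 28)*(-31 + (-23 + b)))*(-153 - 137) = ((-21 + 28)*(-31 + (-23 - 33)))*(-153 - 137) = (7*(-31 - 56))*(-290) = (7*(-87))*(-290) = -609*(-290) = 176610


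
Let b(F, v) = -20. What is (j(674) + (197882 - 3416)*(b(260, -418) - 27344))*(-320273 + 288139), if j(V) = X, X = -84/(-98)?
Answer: 1196977790414508/7 ≈ 1.7100e+14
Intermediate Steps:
X = 6/7 (X = -84*(-1/98) = 6/7 ≈ 0.85714)
j(V) = 6/7
(j(674) + (197882 - 3416)*(b(260, -418) - 27344))*(-320273 + 288139) = (6/7 + (197882 - 3416)*(-20 - 27344))*(-320273 + 288139) = (6/7 + 194466*(-27364))*(-32134) = (6/7 - 5321367624)*(-32134) = -37249573362/7*(-32134) = 1196977790414508/7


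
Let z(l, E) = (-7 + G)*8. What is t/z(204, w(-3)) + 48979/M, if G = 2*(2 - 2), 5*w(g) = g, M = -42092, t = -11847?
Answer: 123980275/589288 ≈ 210.39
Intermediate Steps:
w(g) = g/5
G = 0 (G = 2*0 = 0)
z(l, E) = -56 (z(l, E) = (-7 + 0)*8 = -7*8 = -56)
t/z(204, w(-3)) + 48979/M = -11847/(-56) + 48979/(-42092) = -11847*(-1/56) + 48979*(-1/42092) = 11847/56 - 48979/42092 = 123980275/589288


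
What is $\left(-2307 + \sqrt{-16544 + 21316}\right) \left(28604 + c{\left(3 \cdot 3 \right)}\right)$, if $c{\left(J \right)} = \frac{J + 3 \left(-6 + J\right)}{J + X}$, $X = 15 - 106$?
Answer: $- \frac{2705545785}{41} + \frac{2345510 \sqrt{1193}}{41} \approx -6.4013 \cdot 10^{7}$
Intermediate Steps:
$X = -91$
$c{\left(J \right)} = \frac{-18 + 4 J}{-91 + J}$ ($c{\left(J \right)} = \frac{J + 3 \left(-6 + J\right)}{J - 91} = \frac{J + \left(-18 + 3 J\right)}{-91 + J} = \frac{-18 + 4 J}{-91 + J}$)
$\left(-2307 + \sqrt{-16544 + 21316}\right) \left(28604 + c{\left(3 \cdot 3 \right)}\right) = \left(-2307 + \sqrt{-16544 + 21316}\right) \left(28604 + \frac{2 \left(-9 + 2 \cdot 3 \cdot 3\right)}{-91 + 3 \cdot 3}\right) = \left(-2307 + \sqrt{4772}\right) \left(28604 + \frac{2 \left(-9 + 2 \cdot 9\right)}{-91 + 9}\right) = \left(-2307 + 2 \sqrt{1193}\right) \left(28604 + \frac{2 \left(-9 + 18\right)}{-82}\right) = \left(-2307 + 2 \sqrt{1193}\right) \left(28604 + 2 \left(- \frac{1}{82}\right) 9\right) = \left(-2307 + 2 \sqrt{1193}\right) \left(28604 - \frac{9}{41}\right) = \left(-2307 + 2 \sqrt{1193}\right) \frac{1172755}{41} = - \frac{2705545785}{41} + \frac{2345510 \sqrt{1193}}{41}$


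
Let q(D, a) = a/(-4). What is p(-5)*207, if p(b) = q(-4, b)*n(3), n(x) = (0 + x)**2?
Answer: 9315/4 ≈ 2328.8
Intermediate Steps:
n(x) = x**2
q(D, a) = -a/4 (q(D, a) = a*(-1/4) = -a/4)
p(b) = -9*b/4 (p(b) = -b/4*3**2 = -b/4*9 = -9*b/4)
p(-5)*207 = -9/4*(-5)*207 = (45/4)*207 = 9315/4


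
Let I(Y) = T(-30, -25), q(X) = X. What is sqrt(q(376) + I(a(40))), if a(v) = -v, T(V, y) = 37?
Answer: sqrt(413) ≈ 20.322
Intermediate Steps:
I(Y) = 37
sqrt(q(376) + I(a(40))) = sqrt(376 + 37) = sqrt(413)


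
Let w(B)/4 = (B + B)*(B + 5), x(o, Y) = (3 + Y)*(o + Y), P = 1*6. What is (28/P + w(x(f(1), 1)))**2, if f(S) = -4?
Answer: 4120900/9 ≈ 4.5788e+5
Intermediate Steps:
P = 6
x(o, Y) = (3 + Y)*(Y + o)
w(B) = 8*B*(5 + B) (w(B) = 4*((B + B)*(B + 5)) = 4*((2*B)*(5 + B)) = 4*(2*B*(5 + B)) = 8*B*(5 + B))
(28/P + w(x(f(1), 1)))**2 = (28/6 + 8*(1**2 + 3*1 + 3*(-4) + 1*(-4))*(5 + (1**2 + 3*1 + 3*(-4) + 1*(-4))))**2 = (28*(1/6) + 8*(1 + 3 - 12 - 4)*(5 + (1 + 3 - 12 - 4)))**2 = (14/3 + 8*(-12)*(5 - 12))**2 = (14/3 + 8*(-12)*(-7))**2 = (14/3 + 672)**2 = (2030/3)**2 = 4120900/9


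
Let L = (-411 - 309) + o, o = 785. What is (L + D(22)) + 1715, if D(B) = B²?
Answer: 2264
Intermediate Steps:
L = 65 (L = (-411 - 309) + 785 = -720 + 785 = 65)
(L + D(22)) + 1715 = (65 + 22²) + 1715 = (65 + 484) + 1715 = 549 + 1715 = 2264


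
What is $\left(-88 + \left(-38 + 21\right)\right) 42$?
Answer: $-4410$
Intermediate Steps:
$\left(-88 + \left(-38 + 21\right)\right) 42 = \left(-88 - 17\right) 42 = \left(-105\right) 42 = -4410$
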